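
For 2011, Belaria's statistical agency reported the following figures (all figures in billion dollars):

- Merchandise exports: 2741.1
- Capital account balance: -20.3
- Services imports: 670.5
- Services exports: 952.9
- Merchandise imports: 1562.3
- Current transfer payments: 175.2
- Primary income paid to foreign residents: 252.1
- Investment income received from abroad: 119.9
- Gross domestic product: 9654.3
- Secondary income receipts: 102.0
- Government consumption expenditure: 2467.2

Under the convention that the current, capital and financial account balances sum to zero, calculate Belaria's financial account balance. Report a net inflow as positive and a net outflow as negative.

-1235.5

Goods balance = 2741.1 - 1562.3 = 1178.8
Services balance = 952.9 - 670.5 = 282.4
Trade balance (goods + services) = 1178.8 + 282.4 = 1461.2
Net primary income = 119.9 - 252.1 = -132.2
Net secondary income = 102.0 - 175.2 = -73.2
Current account = 1461.2 + (-132.2) + (-73.2) = 1255.8
Financial account = -(1255.8 + (-20.3)) = -1235.5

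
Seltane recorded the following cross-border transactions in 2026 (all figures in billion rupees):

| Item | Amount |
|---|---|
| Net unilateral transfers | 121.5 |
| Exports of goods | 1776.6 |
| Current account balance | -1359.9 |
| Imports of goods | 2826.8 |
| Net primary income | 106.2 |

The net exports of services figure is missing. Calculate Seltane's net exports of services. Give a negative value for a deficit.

-537.4

Current account = goods balance + services balance + net primary income + net secondary income
Sum of the known components = -822.5
Net exports of services = CA - (known components) = -1359.9 - (-822.5) = -537.4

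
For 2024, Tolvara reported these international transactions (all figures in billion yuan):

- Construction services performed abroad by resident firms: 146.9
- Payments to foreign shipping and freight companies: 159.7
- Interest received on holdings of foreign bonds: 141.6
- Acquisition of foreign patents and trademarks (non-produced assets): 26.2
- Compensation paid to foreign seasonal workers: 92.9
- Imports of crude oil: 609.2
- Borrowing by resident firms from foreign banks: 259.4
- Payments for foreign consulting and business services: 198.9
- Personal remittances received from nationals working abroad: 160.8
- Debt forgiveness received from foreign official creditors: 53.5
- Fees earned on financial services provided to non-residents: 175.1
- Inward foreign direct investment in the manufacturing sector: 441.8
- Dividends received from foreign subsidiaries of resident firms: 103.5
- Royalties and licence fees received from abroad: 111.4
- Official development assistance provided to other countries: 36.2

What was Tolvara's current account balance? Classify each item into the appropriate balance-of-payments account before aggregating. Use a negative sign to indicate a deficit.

-257.6

Goods: -609.2
Services: 111.4 + 175.1 - 159.7 - 198.9 + 146.9 = 74.8
Primary income: -92.9 + 103.5 + 141.6 = 152.2
Secondary income: 160.8 - 36.2 = 124.6
Current account = (-609.2) + 74.8 + 152.2 + 124.6 = -257.6
(Excluded from the current account — capital account: acquisition of foreign patents and trademarks (non-produced assets) 26.2, debt forgiveness received from foreign official creditors 53.5; financial account: borrowing by resident firms from foreign banks 259.4, inward foreign direct investment in the manufacturing sector 441.8.)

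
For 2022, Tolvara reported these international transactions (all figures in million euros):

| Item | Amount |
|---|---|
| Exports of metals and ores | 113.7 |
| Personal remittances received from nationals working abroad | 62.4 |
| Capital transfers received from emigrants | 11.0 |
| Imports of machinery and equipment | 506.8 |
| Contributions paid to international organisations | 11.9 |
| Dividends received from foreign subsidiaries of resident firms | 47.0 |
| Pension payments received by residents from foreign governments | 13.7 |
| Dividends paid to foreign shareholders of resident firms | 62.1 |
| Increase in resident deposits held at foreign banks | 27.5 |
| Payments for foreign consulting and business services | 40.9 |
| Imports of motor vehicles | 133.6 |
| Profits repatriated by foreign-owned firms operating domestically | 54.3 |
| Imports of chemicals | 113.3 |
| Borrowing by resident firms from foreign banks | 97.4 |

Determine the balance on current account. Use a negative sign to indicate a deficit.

-686.1

Goods: 113.7 - 133.6 - 113.3 - 506.8 = -640.0
Services: -40.9
Primary income: -54.3 - 62.1 + 47.0 = -69.4
Secondary income: -11.9 + 13.7 + 62.4 = 64.2
Current account = (-640.0) + (-40.9) + (-69.4) + 64.2 = -686.1
(Excluded from the current account — capital account: capital transfers received from emigrants 11.0; financial account: increase in resident deposits held at foreign banks 27.5, borrowing by resident firms from foreign banks 97.4.)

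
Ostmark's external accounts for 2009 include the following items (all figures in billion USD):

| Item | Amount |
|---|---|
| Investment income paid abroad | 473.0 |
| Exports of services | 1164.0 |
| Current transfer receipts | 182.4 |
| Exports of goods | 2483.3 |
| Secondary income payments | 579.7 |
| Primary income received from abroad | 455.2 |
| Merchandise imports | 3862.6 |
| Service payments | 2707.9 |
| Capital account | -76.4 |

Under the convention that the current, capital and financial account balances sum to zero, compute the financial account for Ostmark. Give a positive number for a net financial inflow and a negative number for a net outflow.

Goods balance = 2483.3 - 3862.6 = -1379.3
Services balance = 1164.0 - 2707.9 = -1543.9
Trade balance (goods + services) = -1379.3 + (-1543.9) = -2923.2
Net primary income = 455.2 - 473.0 = -17.8
Net secondary income = 182.4 - 579.7 = -397.3
Current account = -2923.2 + (-17.8) + (-397.3) = -3338.3
Financial account = -(-3338.3 + (-76.4)) = 3414.7

3414.7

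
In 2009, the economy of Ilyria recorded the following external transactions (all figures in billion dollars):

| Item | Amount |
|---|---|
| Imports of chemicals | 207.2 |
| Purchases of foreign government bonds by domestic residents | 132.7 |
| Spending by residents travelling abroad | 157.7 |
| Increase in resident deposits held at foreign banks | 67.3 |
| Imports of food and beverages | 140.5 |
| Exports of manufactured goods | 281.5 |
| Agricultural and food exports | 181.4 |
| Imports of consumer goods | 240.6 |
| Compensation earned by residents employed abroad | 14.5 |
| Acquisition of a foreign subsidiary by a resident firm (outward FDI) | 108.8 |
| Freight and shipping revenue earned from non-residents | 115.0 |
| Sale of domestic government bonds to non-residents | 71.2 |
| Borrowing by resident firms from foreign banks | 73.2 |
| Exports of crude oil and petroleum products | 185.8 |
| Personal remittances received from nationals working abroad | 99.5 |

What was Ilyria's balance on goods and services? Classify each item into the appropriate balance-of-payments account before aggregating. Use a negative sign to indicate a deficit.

17.7

Goods: -207.2 - 240.6 + 281.5 + 185.8 - 140.5 + 181.4 = 60.4
Services: 115.0 - 157.7 = -42.7
Trade balance = 60.4 + (-42.7) = 17.7
(Excluded from the trade balance — financial account: purchases of foreign government bonds by domestic residents 132.7, increase in resident deposits held at foreign banks 67.3, acquisition of a foreign subsidiary by a resident firm (outward FDI) 108.8, sale of domestic government bonds to non-residents 71.2, borrowing by resident firms from foreign banks 73.2; primary income: compensation earned by residents employed abroad 14.5; secondary income: personal remittances received from nationals working abroad 99.5.)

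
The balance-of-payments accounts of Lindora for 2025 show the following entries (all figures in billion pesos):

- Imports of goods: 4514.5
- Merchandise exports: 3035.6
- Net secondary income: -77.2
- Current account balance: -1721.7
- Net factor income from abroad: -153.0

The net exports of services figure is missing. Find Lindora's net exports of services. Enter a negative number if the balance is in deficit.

-12.6

Current account = goods balance + services balance + net primary income + net secondary income
Sum of the known components = -1709.1
Net exports of services = CA - (known components) = -1721.7 - (-1709.1) = -12.6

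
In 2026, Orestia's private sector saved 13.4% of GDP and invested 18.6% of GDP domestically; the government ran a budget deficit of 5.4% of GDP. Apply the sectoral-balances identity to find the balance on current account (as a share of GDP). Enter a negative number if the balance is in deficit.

-10.6

By the sectoral-balances identity, CA = (S_private - I) + (T - G).
Private balance = 13.4 - 18.6 = -5.2
Government balance (T - G) = -5.4
CA = -5.2 + (-5.4) = -10.6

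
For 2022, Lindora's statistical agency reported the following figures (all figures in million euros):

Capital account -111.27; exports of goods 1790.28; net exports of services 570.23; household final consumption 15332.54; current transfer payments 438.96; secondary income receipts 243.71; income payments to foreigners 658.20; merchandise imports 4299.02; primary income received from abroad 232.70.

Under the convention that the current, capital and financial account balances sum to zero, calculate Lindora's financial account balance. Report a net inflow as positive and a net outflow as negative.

2670.53

Goods balance = 1790.28 - 4299.02 = -2508.74
Services balance = 570.23
Trade balance (goods + services) = -2508.74 + 570.23 = -1938.51
Net primary income = 232.70 - 658.20 = -425.50
Net secondary income = 243.71 - 438.96 = -195.25
Current account = -1938.51 + (-425.50) + (-195.25) = -2559.26
Financial account = -(-2559.26 + (-111.27)) = 2670.53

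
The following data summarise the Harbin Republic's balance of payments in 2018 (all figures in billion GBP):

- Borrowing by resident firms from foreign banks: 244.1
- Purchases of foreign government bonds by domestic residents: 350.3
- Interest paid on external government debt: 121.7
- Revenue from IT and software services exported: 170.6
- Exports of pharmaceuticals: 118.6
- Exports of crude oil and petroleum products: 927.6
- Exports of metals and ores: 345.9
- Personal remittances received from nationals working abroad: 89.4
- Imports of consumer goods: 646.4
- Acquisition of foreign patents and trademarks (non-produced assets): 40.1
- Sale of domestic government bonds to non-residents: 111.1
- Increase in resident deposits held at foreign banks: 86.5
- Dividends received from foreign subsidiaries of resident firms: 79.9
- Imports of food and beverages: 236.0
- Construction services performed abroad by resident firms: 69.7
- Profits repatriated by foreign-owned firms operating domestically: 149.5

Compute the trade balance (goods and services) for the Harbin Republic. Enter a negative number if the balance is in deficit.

Goods: 118.6 - 646.4 - 236.0 + 345.9 + 927.6 = 509.7
Services: 170.6 + 69.7 = 240.3
Trade balance = 509.7 + 240.3 = 750.0
(Excluded from the trade balance — financial account: borrowing by resident firms from foreign banks 244.1, purchases of foreign government bonds by domestic residents 350.3, sale of domestic government bonds to non-residents 111.1, increase in resident deposits held at foreign banks 86.5; primary income: interest paid on external government debt 121.7, dividends received from foreign subsidiaries of resident firms 79.9, profits repatriated by foreign-owned firms operating domestically 149.5; secondary income: personal remittances received from nationals working abroad 89.4; capital account: acquisition of foreign patents and trademarks (non-produced assets) 40.1.)

750.0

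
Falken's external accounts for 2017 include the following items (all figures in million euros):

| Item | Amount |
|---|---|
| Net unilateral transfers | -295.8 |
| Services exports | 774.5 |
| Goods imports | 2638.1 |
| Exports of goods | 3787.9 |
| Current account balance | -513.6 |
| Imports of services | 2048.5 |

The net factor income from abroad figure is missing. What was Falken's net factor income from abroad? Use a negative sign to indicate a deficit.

-93.6

Current account = goods balance + services balance + net primary income + net secondary income
Sum of the known components = -420.0
Net factor income from abroad = CA - (known components) = -513.6 - (-420.0) = -93.6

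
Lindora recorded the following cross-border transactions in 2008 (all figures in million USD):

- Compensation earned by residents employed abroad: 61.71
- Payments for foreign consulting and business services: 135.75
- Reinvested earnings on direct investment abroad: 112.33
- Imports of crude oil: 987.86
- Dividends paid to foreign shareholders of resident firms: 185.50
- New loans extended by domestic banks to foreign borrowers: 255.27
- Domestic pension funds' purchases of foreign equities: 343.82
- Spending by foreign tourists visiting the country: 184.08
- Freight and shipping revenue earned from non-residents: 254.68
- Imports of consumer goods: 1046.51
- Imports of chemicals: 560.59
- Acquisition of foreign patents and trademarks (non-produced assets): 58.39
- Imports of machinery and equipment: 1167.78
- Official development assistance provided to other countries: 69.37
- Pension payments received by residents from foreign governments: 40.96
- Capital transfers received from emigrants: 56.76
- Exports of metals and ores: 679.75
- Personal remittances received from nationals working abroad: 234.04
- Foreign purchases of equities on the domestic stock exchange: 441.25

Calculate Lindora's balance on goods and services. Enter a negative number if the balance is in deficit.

Goods: -560.59 - 987.86 - 1167.78 - 1046.51 + 679.75 = -3082.99
Services: 254.68 + 184.08 - 135.75 = 303.01
Trade balance = -3082.99 + 303.01 = -2779.98
(Excluded from the trade balance — primary income: compensation earned by residents employed abroad 61.71, reinvested earnings on direct investment abroad 112.33, dividends paid to foreign shareholders of resident firms 185.50; financial account: new loans extended by domestic banks to foreign borrowers 255.27, domestic pension funds' purchases of foreign equities 343.82, foreign purchases of equities on the domestic stock exchange 441.25; capital account: acquisition of foreign patents and trademarks (non-produced assets) 58.39, capital transfers received from emigrants 56.76; secondary income: official development assistance provided to other countries 69.37, pension payments received by residents from foreign governments 40.96, personal remittances received from nationals working abroad 234.04.)

-2779.98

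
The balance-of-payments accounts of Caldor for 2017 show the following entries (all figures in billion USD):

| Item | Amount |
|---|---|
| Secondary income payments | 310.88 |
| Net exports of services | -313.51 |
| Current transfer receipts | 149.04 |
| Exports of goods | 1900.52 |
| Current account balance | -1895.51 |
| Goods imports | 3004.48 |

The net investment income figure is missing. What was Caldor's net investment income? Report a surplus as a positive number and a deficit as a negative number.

Current account = goods balance + services balance + net primary income + net secondary income
Sum of the known components = -1579.31
Net investment income = CA - (known components) = -1895.51 - (-1579.31) = -316.20

-316.20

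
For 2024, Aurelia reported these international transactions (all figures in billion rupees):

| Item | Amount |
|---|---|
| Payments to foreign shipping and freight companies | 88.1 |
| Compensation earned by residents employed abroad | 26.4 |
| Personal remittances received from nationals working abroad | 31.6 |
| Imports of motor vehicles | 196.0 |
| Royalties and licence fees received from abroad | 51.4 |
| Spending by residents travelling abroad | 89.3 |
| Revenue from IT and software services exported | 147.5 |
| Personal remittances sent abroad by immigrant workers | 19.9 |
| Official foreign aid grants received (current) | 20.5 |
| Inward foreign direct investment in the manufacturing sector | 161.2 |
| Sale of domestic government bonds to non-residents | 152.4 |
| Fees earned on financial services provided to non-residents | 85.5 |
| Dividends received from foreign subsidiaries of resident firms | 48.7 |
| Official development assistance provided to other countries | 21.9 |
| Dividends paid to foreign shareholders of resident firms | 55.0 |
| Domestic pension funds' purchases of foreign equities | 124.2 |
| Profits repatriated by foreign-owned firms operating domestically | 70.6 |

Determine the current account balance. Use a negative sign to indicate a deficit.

-129.2

Goods: -196.0
Services: -88.1 + 147.5 + 85.5 + 51.4 - 89.3 = 107.0
Primary income: 26.4 - 55.0 - 70.6 + 48.7 = -50.5
Secondary income: -19.9 + 31.6 + 20.5 - 21.9 = 10.3
Current account = (-196.0) + 107.0 + (-50.5) + 10.3 = -129.2
(Excluded from the current account — financial account: inward foreign direct investment in the manufacturing sector 161.2, sale of domestic government bonds to non-residents 152.4, domestic pension funds' purchases of foreign equities 124.2.)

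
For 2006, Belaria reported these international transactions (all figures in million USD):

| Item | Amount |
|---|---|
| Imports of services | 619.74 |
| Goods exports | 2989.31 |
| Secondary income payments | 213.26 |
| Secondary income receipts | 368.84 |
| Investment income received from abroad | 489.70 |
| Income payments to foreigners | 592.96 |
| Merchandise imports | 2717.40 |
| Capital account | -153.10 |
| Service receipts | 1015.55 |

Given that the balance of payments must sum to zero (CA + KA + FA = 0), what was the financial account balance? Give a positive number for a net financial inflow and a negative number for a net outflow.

-566.94

Goods balance = 2989.31 - 2717.40 = 271.91
Services balance = 1015.55 - 619.74 = 395.81
Trade balance (goods + services) = 271.91 + 395.81 = 667.72
Net primary income = 489.70 - 592.96 = -103.26
Net secondary income = 368.84 - 213.26 = 155.58
Current account = 667.72 + (-103.26) + 155.58 = 720.04
Financial account = -(720.04 + (-153.10)) = -566.94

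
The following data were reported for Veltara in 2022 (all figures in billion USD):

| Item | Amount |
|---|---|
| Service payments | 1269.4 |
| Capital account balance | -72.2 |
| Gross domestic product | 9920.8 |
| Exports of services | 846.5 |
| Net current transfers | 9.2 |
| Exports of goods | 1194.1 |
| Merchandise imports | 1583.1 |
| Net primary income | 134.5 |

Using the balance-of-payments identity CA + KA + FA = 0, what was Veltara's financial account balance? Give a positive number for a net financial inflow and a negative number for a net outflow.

740.4

Goods balance = 1194.1 - 1583.1 = -389.0
Services balance = 846.5 - 1269.4 = -422.9
Trade balance (goods + services) = -389.0 + (-422.9) = -811.9
Net primary income = 134.5
Net secondary income = 9.2
Current account = -811.9 + 134.5 + 9.2 = -668.2
Financial account = -(-668.2 + (-72.2)) = 740.4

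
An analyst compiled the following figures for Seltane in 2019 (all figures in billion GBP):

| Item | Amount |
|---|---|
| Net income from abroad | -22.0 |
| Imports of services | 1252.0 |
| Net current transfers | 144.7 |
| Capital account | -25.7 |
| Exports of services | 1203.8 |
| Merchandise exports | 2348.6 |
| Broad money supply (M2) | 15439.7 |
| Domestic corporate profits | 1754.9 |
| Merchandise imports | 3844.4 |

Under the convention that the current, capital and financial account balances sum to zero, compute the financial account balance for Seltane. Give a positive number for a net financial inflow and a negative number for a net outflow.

1447.0

Goods balance = 2348.6 - 3844.4 = -1495.8
Services balance = 1203.8 - 1252.0 = -48.2
Trade balance (goods + services) = -1495.8 + (-48.2) = -1544.0
Net primary income = -22.0
Net secondary income = 144.7
Current account = -1544.0 + (-22.0) + 144.7 = -1421.3
Financial account = -(-1421.3 + (-25.7)) = 1447.0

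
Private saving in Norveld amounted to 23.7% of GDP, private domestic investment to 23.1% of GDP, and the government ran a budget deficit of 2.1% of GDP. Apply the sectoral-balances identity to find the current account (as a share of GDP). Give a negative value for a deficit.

-1.5

By the sectoral-balances identity, CA = (S_private - I) + (T - G).
Private balance = 23.7 - 23.1 = 0.6
Government balance (T - G) = -2.1
CA = 0.6 + (-2.1) = -1.5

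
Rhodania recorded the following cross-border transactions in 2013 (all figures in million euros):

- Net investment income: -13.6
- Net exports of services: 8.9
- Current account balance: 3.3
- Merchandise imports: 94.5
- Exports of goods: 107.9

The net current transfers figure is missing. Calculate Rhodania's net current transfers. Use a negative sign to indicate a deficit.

-5.4

Current account = goods balance + services balance + net primary income + net secondary income
Sum of the known components = 8.7
Net current transfers = CA - (known components) = 3.3 - 8.7 = -5.4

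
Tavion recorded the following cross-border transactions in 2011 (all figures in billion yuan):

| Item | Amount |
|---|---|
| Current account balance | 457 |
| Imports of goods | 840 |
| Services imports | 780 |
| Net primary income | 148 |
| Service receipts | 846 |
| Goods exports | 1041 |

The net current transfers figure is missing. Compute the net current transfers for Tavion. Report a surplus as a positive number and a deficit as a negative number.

Current account = goods balance + services balance + net primary income + net secondary income
Sum of the known components = 415
Net current transfers = CA - (known components) = 457 - 415 = 42

42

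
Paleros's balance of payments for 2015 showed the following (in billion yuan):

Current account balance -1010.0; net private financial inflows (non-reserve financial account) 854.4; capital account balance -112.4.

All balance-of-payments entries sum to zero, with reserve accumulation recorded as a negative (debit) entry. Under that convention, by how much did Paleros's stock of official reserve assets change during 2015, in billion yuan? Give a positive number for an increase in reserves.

-268.0

Official reserve transactions balance = -((-1010.0) + (-112.4) + 854.4) = 268.0
An accumulation of reserves is recorded as a debit (negative entry), so the change in the stock of reserves is the negative of that balance.
Change in official reserves = -(268.0) = -268.0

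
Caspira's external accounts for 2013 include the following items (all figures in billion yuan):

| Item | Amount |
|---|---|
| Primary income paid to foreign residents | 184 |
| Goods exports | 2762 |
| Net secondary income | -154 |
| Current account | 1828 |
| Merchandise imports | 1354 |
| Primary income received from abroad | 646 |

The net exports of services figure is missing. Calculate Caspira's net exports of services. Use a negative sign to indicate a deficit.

Current account = goods balance + services balance + net primary income + net secondary income
Sum of the known components = 1716
Net exports of services = CA - (known components) = 1828 - 1716 = 112

112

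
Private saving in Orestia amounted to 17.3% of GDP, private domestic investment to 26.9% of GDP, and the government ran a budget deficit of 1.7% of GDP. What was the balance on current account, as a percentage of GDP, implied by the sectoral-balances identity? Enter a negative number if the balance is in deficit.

By the sectoral-balances identity, CA = (S_private - I) + (T - G).
Private balance = 17.3 - 26.9 = -9.6
Government balance (T - G) = -1.7
CA = -9.6 + (-1.7) = -11.3

-11.3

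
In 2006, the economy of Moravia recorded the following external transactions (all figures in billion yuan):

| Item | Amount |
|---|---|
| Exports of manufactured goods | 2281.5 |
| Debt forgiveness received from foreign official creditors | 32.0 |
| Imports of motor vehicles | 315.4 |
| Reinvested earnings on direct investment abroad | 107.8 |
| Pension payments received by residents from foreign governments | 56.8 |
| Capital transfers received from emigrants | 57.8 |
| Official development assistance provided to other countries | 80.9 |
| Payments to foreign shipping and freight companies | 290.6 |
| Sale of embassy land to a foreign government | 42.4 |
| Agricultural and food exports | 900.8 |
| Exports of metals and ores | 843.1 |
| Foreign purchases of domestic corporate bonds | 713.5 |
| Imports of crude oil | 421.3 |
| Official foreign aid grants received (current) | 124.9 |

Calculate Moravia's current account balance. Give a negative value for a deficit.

Goods: -315.4 - 421.3 + 900.8 + 2281.5 + 843.1 = 3288.7
Services: -290.6
Primary income: 107.8
Secondary income: 56.8 - 80.9 + 124.9 = 100.8
Current account = 3288.7 + (-290.6) + 107.8 + 100.8 = 3206.7
(Excluded from the current account — capital account: debt forgiveness received from foreign official creditors 32.0, capital transfers received from emigrants 57.8, sale of embassy land to a foreign government 42.4; financial account: foreign purchases of domestic corporate bonds 713.5.)

3206.7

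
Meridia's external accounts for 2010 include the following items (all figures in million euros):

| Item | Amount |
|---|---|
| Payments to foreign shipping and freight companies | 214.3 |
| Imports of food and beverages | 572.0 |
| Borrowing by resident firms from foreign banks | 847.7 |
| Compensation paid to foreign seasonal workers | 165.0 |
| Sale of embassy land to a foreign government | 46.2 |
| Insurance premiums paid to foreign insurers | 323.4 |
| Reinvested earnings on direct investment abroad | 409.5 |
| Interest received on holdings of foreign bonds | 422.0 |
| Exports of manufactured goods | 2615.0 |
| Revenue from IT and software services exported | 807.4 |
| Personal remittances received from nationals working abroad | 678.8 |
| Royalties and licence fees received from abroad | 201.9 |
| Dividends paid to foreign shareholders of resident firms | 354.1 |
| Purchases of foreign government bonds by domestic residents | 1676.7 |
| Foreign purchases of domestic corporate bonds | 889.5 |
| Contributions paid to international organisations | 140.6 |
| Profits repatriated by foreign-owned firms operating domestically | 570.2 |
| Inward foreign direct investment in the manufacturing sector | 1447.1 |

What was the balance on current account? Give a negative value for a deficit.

Goods: -572.0 + 2615.0 = 2043.0
Services: 201.9 + 807.4 - 323.4 - 214.3 = 471.6
Primary income: 409.5 - 354.1 - 570.2 + 422.0 - 165.0 = -257.8
Secondary income: 678.8 - 140.6 = 538.2
Current account = 2043.0 + 471.6 + (-257.8) + 538.2 = 2795.0
(Excluded from the current account — financial account: borrowing by resident firms from foreign banks 847.7, purchases of foreign government bonds by domestic residents 1676.7, foreign purchases of domestic corporate bonds 889.5, inward foreign direct investment in the manufacturing sector 1447.1; capital account: sale of embassy land to a foreign government 46.2.)

2795.0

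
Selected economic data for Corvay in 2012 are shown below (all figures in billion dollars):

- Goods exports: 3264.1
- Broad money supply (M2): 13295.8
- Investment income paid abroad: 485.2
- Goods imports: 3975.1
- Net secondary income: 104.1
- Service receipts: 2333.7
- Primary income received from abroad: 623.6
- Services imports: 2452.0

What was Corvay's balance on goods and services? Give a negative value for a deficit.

Goods balance = 3264.1 - 3975.1 = -711.0
Services balance = 2333.7 - 2452.0 = -118.3
Trade balance (goods + services) = -711.0 + (-118.3) = -829.3

-829.3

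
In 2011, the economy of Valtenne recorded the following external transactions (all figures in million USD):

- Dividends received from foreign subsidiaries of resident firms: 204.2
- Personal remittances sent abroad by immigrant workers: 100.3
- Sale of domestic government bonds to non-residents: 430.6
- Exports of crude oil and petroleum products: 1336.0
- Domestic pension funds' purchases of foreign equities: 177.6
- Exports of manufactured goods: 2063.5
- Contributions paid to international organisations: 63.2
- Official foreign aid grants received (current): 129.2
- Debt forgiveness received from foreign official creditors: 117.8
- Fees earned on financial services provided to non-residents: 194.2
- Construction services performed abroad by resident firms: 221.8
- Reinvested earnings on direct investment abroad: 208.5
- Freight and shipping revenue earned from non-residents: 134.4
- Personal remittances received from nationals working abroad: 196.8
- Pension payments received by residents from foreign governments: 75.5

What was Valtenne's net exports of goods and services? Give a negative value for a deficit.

Goods: 2063.5 + 1336.0 = 3399.5
Services: 194.2 + 221.8 + 134.4 = 550.4
Trade balance = 3399.5 + 550.4 = 3949.9
(Excluded from the trade balance — primary income: dividends received from foreign subsidiaries of resident firms 204.2, reinvested earnings on direct investment abroad 208.5; secondary income: personal remittances sent abroad by immigrant workers 100.3, contributions paid to international organisations 63.2, official foreign aid grants received (current) 129.2, personal remittances received from nationals working abroad 196.8, pension payments received by residents from foreign governments 75.5; financial account: sale of domestic government bonds to non-residents 430.6, domestic pension funds' purchases of foreign equities 177.6; capital account: debt forgiveness received from foreign official creditors 117.8.)

3949.9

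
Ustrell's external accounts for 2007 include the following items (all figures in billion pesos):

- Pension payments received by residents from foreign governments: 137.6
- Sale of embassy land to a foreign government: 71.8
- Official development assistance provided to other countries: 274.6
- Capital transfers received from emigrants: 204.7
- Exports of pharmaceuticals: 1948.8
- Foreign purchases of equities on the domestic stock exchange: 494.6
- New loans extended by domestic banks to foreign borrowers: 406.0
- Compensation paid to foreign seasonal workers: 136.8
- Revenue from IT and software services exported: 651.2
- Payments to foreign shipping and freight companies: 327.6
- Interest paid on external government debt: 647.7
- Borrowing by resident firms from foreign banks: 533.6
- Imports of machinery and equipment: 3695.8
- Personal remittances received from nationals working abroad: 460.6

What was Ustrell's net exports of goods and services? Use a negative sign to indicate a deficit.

-1423.4

Goods: 1948.8 - 3695.8 = -1747.0
Services: -327.6 + 651.2 = 323.6
Trade balance = -1747.0 + 323.6 = -1423.4
(Excluded from the trade balance — secondary income: pension payments received by residents from foreign governments 137.6, official development assistance provided to other countries 274.6, personal remittances received from nationals working abroad 460.6; capital account: sale of embassy land to a foreign government 71.8, capital transfers received from emigrants 204.7; financial account: foreign purchases of equities on the domestic stock exchange 494.6, new loans extended by domestic banks to foreign borrowers 406.0, borrowing by resident firms from foreign banks 533.6; primary income: compensation paid to foreign seasonal workers 136.8, interest paid on external government debt 647.7.)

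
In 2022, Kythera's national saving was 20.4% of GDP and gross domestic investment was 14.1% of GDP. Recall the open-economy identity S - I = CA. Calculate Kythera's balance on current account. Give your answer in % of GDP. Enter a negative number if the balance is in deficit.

CA = S - I = 20.4 - 14.1 = 6.3

6.3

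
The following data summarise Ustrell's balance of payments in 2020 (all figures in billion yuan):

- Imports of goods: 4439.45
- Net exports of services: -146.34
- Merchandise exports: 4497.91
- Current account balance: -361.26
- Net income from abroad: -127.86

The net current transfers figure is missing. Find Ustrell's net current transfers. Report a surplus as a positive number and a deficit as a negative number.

Current account = goods balance + services balance + net primary income + net secondary income
Sum of the known components = -215.74
Net current transfers = CA - (known components) = -361.26 - (-215.74) = -145.52

-145.52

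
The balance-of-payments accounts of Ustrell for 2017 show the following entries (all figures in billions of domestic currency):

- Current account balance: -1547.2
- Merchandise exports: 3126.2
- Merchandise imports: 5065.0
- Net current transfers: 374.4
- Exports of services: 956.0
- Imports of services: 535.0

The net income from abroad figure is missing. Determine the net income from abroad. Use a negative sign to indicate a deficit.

-403.8

Current account = goods balance + services balance + net primary income + net secondary income
Sum of the known components = -1143.4
Net income from abroad = CA - (known components) = -1547.2 - (-1143.4) = -403.8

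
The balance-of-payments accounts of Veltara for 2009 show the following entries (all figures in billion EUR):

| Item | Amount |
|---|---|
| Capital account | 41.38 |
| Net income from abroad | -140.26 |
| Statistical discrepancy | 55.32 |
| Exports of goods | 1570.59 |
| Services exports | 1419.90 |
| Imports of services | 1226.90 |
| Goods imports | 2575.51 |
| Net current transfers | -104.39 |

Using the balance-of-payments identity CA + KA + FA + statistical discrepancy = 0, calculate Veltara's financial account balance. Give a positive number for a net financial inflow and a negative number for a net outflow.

Goods balance = 1570.59 - 2575.51 = -1004.92
Services balance = 1419.90 - 1226.90 = 193.00
Trade balance (goods + services) = -1004.92 + 193.00 = -811.92
Net primary income = -140.26
Net secondary income = -104.39
Current account = -811.92 + (-140.26) + (-104.39) = -1056.57
Financial account = -(-1056.57 + 41.38 + 55.32) = 959.87

959.87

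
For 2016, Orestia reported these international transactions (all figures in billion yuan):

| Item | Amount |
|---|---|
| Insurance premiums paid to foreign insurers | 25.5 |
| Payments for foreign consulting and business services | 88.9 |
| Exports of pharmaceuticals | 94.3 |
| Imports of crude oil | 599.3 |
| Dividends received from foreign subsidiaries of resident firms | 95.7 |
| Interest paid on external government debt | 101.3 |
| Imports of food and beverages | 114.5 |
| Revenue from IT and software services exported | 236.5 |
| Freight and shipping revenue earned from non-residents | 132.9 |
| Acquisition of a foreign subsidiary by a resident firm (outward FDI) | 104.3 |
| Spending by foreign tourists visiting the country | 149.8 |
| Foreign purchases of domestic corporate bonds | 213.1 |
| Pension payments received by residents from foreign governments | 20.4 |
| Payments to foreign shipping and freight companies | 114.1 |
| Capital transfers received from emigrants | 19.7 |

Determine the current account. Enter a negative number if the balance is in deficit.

Goods: 94.3 - 114.5 - 599.3 = -619.5
Services: 132.9 - 25.5 - 88.9 - 114.1 + 236.5 + 149.8 = 290.7
Primary income: -101.3 + 95.7 = -5.6
Secondary income: 20.4
Current account = (-619.5) + 290.7 + (-5.6) + 20.4 = -314.0
(Excluded from the current account — financial account: acquisition of a foreign subsidiary by a resident firm (outward FDI) 104.3, foreign purchases of domestic corporate bonds 213.1; capital account: capital transfers received from emigrants 19.7.)

-314.0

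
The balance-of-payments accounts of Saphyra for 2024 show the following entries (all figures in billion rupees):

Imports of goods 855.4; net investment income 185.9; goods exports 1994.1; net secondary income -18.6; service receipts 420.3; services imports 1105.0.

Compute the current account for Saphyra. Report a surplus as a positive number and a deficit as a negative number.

Goods balance = 1994.1 - 855.4 = 1138.7
Services balance = 420.3 - 1105.0 = -684.7
Trade balance (goods + services) = 1138.7 + (-684.7) = 454.0
Net primary income = 185.9
Net secondary income = -18.6
Current account = 454.0 + 185.9 + (-18.6) = 621.3

621.3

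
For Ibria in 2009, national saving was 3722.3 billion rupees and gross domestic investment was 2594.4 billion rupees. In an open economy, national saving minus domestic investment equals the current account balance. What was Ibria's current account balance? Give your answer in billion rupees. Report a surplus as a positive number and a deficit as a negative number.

1127.9

CA = S - I = 3722.3 - 2594.4 = 1127.9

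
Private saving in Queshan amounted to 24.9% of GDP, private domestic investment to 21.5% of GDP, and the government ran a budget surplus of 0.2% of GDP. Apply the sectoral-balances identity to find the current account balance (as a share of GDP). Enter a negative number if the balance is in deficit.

By the sectoral-balances identity, CA = (S_private - I) + (T - G).
Private balance = 24.9 - 21.5 = 3.4
Government balance (T - G) = 0.2
CA = 3.4 + 0.2 = 3.6

3.6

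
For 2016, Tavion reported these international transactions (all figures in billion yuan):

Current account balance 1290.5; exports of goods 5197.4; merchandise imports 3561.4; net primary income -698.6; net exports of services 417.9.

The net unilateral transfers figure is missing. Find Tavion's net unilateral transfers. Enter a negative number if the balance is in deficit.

Current account = goods balance + services balance + net primary income + net secondary income
Sum of the known components = 1355.3
Net unilateral transfers = CA - (known components) = 1290.5 - 1355.3 = -64.8

-64.8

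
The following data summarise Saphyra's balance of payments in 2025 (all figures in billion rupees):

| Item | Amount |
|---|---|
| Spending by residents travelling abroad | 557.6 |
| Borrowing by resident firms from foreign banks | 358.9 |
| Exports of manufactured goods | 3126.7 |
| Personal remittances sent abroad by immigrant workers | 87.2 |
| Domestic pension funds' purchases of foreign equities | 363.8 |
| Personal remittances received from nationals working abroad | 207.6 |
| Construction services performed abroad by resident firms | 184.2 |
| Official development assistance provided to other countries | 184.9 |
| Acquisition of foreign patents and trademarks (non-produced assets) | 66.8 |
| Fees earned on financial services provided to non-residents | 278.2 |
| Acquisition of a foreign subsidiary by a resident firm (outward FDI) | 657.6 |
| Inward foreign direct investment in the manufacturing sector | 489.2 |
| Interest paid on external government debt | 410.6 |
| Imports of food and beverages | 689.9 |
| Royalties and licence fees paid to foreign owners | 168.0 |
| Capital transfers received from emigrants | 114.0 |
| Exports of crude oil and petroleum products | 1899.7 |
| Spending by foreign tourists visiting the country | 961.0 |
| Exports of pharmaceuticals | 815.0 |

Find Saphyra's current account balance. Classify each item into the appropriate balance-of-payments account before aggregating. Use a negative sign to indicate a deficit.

5374.2

Goods: 3126.7 + 815.0 - 689.9 + 1899.7 = 5151.5
Services: 961.0 - 557.6 + 278.2 - 168.0 + 184.2 = 697.8
Primary income: -410.6
Secondary income: 207.6 - 87.2 - 184.9 = -64.5
Current account = 5151.5 + 697.8 + (-410.6) + (-64.5) = 5374.2
(Excluded from the current account — financial account: borrowing by resident firms from foreign banks 358.9, domestic pension funds' purchases of foreign equities 363.8, acquisition of a foreign subsidiary by a resident firm (outward FDI) 657.6, inward foreign direct investment in the manufacturing sector 489.2; capital account: acquisition of foreign patents and trademarks (non-produced assets) 66.8, capital transfers received from emigrants 114.0.)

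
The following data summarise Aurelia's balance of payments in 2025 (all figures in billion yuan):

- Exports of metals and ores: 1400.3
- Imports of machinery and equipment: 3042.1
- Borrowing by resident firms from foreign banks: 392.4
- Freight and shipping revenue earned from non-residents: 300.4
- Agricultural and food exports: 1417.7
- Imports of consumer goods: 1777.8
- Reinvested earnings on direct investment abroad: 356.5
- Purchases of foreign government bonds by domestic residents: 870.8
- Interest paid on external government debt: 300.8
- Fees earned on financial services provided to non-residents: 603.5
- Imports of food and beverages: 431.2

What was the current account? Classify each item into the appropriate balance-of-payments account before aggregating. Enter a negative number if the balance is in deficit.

-1473.5

Goods: 1400.3 - 1777.8 - 431.2 - 3042.1 + 1417.7 = -2433.1
Services: 300.4 + 603.5 = 903.9
Primary income: 356.5 - 300.8 = 55.7
Current account = (-2433.1) + 903.9 + 55.7 = -1473.5
(Excluded from the current account — financial account: borrowing by resident firms from foreign banks 392.4, purchases of foreign government bonds by domestic residents 870.8.)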